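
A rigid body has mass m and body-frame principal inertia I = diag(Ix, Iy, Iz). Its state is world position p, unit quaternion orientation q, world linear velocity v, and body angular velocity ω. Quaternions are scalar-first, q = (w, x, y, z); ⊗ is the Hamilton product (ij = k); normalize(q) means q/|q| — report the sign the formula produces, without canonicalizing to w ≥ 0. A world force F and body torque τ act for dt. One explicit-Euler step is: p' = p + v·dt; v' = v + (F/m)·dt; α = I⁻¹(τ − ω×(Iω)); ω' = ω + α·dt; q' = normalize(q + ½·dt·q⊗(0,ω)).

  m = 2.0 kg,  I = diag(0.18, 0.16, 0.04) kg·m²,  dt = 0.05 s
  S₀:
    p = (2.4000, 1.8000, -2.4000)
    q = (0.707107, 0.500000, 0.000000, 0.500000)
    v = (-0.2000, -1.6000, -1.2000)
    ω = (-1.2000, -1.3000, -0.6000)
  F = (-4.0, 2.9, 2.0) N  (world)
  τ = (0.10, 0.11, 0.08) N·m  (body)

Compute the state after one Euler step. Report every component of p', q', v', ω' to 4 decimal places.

new position p' = (2.3900, 1.7200, -2.4600)
new velocity v' = (-0.3000, -1.5275, -1.1500)
α = I⁻¹(τ − ω×Iω) = (1.0756, 0.0575, 2.7800)
ω + α·dt = (-1.1462, -1.2971, -0.4610)
Hamilton product q⊗(0,ω) = (0.9000000, -0.1985284, -1.2192391, -1.0742642)
q + ½dt·q⊗(0,ω), renormalized = (0.7288, 0.4945, -0.0304, 0.4726)

p' = (2.3900, 1.7200, -2.4600)
q' = (0.7288, 0.4945, -0.0304, 0.4726)
v' = (-0.3000, -1.5275, -1.1500)
ω' = (-1.1462, -1.2971, -0.4610)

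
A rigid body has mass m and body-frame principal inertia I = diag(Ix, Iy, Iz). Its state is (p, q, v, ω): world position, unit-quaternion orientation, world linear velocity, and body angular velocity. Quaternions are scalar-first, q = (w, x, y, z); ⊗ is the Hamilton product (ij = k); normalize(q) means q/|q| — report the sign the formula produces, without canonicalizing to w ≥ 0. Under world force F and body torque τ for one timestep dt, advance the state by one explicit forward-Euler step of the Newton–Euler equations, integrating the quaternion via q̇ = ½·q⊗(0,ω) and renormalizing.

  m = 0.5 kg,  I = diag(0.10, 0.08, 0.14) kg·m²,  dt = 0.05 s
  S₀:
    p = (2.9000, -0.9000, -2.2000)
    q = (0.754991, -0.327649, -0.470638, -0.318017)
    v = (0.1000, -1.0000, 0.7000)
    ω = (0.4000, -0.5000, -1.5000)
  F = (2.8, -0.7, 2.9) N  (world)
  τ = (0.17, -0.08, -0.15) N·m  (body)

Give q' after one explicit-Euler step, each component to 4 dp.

q⊗(0,ω) = (-0.5812849, 0.8489449, -0.9961758, -0.7804068)
q' = normalize(q + ½dt·q⊗(0,ω)) = (0.7398, -0.3062, -0.4951, -0.3372)

q' = (0.7398, -0.3062, -0.4951, -0.3372)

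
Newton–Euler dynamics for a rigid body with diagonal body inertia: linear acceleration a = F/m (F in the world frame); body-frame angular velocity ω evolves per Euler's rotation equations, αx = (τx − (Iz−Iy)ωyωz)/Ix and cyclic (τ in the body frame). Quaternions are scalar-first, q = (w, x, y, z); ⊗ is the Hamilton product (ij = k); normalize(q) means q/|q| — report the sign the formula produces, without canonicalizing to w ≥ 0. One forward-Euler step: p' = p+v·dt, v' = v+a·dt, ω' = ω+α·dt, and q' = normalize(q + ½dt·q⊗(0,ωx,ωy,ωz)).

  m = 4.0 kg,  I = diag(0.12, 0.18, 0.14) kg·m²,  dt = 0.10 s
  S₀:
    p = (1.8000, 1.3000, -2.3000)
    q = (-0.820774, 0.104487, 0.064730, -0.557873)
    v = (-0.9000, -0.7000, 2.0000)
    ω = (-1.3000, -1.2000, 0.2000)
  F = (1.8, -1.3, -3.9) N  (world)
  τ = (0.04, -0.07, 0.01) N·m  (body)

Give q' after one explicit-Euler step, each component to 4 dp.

q⊗(0,ω) = (0.3250837, 0.4105046, 1.6892663, -0.2053902)
updated quaternion q' = (-0.8014, 0.1245, 0.1486, -0.5659)

q' = (-0.8014, 0.1245, 0.1486, -0.5659)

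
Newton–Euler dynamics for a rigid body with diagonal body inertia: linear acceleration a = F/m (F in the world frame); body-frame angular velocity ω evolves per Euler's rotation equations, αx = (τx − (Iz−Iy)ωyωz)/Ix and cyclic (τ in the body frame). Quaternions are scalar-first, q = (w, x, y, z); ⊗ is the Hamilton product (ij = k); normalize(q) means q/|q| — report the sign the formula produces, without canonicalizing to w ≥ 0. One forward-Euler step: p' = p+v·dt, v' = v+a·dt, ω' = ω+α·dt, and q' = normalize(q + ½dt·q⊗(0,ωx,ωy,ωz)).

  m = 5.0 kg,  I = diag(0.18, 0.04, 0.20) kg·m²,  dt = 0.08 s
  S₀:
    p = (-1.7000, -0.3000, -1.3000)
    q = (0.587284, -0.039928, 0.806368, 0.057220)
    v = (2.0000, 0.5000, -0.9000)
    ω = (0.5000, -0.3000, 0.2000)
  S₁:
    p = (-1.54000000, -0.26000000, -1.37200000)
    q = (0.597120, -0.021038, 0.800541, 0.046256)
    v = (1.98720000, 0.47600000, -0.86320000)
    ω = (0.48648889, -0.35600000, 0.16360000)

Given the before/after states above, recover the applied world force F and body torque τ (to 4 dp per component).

F = (-0.8000, -1.5000, 2.3000)
τ = (-0.0400, -0.0300, -0.0700)

velocity change Δv = (-0.01280000, -0.02400000, 0.03680000)
applied force F = (-0.8000, -1.5000, 2.3000)
rate change Δω = (-0.01351111, -0.05600000, -0.03640000)
I·α + gyro = (-0.0400, -0.0300, -0.0700)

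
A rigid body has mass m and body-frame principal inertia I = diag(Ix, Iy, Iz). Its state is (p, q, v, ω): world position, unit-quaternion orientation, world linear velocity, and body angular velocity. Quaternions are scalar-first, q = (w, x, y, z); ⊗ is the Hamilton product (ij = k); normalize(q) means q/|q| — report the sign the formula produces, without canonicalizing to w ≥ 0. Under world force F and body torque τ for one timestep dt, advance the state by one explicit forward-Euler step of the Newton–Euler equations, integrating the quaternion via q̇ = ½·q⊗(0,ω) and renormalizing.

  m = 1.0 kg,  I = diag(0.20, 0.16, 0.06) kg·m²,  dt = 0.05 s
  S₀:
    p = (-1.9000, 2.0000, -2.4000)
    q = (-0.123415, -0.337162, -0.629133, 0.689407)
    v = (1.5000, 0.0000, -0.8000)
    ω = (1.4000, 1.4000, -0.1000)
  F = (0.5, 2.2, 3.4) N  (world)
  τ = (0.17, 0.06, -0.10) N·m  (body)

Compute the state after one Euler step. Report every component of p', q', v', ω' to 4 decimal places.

p' = (-1.8250, 2.0000, -2.4400)
q' = (-0.0878, -0.3636, -0.6094, 0.6991)
v' = (1.5250, 0.1100, -0.6300)
ω' = (1.4390, 1.4249, -0.1180)

new position p' = (-1.8250, 2.0000, -2.4400)
new velocity v' = (1.5250, 0.1100, -0.6300)
(τ − ω×Iω)/I = (0.7800, 0.4975, -0.3600)
new body rate ω' = (1.4390, 1.4249, -0.1180)
q⊗(0,ω) = (1.4217537, -1.0750375, 0.7586726, 0.4211009)
q + ½dt·q⊗(0,ω), renormalized = (-0.0878, -0.3636, -0.6094, 0.6991)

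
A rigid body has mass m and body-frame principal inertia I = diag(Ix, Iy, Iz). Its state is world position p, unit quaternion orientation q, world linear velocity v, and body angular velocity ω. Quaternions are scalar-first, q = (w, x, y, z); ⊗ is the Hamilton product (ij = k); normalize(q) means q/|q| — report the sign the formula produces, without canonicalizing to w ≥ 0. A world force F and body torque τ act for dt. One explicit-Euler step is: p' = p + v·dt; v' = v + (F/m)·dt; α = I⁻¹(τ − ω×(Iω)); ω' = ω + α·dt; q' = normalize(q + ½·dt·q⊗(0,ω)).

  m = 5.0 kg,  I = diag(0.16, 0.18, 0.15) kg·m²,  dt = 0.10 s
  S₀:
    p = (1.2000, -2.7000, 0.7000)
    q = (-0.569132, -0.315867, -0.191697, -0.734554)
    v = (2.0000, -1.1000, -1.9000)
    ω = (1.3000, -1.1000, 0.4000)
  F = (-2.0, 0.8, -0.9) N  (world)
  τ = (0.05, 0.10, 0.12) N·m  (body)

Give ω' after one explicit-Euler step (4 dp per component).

precession coupling ω×(Iω) = (0.0132, 0.0052, -0.0286)
(τ − ω×Iω)/I = (0.2300, 0.5267, 0.9907)
ω + α·dt = (1.3230, -1.0473, 0.4991)

ω' = (1.3230, -1.0473, 0.4991)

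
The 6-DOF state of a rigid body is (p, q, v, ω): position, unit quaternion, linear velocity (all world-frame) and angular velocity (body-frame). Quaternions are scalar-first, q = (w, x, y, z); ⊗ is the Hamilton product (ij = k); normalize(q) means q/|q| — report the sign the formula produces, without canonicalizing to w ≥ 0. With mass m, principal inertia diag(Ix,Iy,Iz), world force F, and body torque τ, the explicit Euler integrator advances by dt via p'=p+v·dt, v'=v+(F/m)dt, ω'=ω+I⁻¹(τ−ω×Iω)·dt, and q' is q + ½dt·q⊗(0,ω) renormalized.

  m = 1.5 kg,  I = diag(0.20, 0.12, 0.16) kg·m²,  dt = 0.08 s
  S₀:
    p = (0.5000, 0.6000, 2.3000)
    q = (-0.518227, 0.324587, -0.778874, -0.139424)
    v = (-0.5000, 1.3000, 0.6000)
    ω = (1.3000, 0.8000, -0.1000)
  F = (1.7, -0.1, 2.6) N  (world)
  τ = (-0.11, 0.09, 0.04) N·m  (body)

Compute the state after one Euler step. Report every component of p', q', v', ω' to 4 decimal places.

p' = (0.4600, 0.7040, 2.3480)
q' = (-0.5098, 0.3046, -0.7999, -0.0863)
v' = (-0.4093, 1.2947, 0.7387)
ω' = (1.2573, 0.8635, -0.0384)

gyro term ω×Iω = (-0.0032, -0.0052, -0.0832)
α = I⁻¹(τ − ω×Iω) = (-0.5340, 0.7933, 0.7700)
new body rate ω' = (1.2573, 0.8635, -0.0384)
2q̇ = q⊗(0,ω) = (0.1871937, -0.4842685, -0.5633741, 1.3240285)
updated quaternion q' = (-0.5098, 0.3046, -0.7999, -0.0863)
new position p' = (0.4600, 0.7040, 2.3480)
v' = v + a·dt = (-0.4093, 1.2947, 0.7387)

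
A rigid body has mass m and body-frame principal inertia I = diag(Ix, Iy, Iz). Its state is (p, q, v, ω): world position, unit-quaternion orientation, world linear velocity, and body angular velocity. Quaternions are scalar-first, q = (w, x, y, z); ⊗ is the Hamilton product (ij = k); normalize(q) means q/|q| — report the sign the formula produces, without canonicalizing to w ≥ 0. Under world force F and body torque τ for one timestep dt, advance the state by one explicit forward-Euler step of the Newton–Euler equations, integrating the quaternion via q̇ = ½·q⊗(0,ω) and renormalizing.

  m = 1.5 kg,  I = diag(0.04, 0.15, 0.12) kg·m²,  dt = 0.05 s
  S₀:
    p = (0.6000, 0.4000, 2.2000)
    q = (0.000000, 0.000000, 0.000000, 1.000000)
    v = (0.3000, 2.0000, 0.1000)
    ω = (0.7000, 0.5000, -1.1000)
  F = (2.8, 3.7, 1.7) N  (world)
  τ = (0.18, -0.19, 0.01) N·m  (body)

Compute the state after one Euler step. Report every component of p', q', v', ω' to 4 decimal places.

a = F/m = (1.8667, 2.4667, 1.1333)
p' = p + v·dt = (0.6150, 0.5000, 2.2050)
new velocity v' = (0.3933, 2.1233, 0.1567)
(τ − ω×Iω)/I = (4.0875, -1.6773, -0.2375)
ω + α·dt = (0.9044, 0.4161, -1.1119)
2q̇ = q⊗(0,ω) = (1.1000000, -0.5000000, 0.7000000, 0.0000000)
updated quaternion q' = (0.0275, -0.0125, 0.0175, 0.9994)

p' = (0.6150, 0.5000, 2.2050)
q' = (0.0275, -0.0125, 0.0175, 0.9994)
v' = (0.3933, 2.1233, 0.1567)
ω' = (0.9044, 0.4161, -1.1119)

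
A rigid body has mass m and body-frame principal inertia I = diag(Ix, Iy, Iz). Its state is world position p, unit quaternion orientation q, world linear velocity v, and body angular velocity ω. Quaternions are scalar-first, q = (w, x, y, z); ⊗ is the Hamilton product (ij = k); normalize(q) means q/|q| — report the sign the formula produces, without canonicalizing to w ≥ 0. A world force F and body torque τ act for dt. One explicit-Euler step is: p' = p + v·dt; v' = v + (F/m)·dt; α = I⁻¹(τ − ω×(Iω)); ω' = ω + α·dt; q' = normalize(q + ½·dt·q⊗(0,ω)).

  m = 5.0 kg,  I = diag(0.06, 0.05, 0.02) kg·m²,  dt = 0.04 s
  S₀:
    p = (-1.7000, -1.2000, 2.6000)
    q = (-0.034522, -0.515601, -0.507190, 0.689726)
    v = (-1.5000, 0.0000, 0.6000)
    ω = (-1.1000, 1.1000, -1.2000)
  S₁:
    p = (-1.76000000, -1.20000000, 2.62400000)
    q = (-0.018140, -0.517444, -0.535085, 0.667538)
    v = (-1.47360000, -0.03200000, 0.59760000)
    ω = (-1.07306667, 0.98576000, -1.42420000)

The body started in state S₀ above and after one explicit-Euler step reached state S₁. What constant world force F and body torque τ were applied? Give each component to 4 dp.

Δv = v₁−v₀ = (0.02640000, -0.03200000, -0.00240000)
F = m·Δv/dt = (3.3000, -4.0000, -0.3000)
ω₁ − ω₀ = (0.02693333, -0.11424000, -0.22420000)
gyro term ω₀×Iω₀ = (0.0396, 0.0528, 0.0121)
I·α + gyro = (0.0800, -0.0900, -0.1000)

F = (3.3000, -4.0000, -0.3000)
τ = (0.0800, -0.0900, -0.1000)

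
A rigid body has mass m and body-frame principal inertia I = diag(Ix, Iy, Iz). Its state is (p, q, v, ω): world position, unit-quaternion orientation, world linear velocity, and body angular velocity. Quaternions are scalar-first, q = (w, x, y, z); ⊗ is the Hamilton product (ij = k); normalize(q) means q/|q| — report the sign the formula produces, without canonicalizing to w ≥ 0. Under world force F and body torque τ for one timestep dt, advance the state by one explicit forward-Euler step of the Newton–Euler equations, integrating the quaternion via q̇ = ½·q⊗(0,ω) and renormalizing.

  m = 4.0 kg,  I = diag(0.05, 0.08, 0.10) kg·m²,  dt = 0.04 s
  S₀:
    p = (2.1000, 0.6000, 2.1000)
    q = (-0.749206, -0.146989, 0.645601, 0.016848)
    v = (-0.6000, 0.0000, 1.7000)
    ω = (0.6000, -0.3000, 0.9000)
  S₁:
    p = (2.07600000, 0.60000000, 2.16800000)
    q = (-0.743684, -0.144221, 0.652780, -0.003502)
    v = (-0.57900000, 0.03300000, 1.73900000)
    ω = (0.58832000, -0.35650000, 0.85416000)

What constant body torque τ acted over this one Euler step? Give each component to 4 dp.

τ = (-0.0200, -0.1400, -0.1200)

Δω = ω₁−ω₀ = (-0.01168000, -0.05650000, -0.04584000)
ω₀×(Iω₀) = (-0.0054, -0.0270, -0.0054)
τ = I·(Δω/dt) + ω₀×(Iω₀) = (-0.0200, -0.1400, -0.1200)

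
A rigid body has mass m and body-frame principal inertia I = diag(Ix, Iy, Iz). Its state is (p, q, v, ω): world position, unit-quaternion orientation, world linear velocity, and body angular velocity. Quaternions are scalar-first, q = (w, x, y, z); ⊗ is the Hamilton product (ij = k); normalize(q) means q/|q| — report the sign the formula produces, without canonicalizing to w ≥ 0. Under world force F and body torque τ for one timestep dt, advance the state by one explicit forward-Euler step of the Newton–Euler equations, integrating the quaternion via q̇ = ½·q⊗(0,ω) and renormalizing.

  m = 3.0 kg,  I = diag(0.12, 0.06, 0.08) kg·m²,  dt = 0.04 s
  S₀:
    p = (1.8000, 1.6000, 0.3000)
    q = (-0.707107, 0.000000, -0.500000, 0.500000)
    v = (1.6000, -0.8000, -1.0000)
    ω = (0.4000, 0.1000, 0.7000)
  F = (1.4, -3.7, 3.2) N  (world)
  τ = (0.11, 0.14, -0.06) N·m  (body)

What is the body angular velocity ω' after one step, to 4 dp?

ω' = (0.4362, 0.1859, 0.6712)

ω×(Iω) gyroscopic = (0.0014, 0.0112, -0.0024)
α = I⁻¹(τ − ω×Iω) = (0.9050, 2.1467, -0.7200)
new body rate ω' = (0.4362, 0.1859, 0.6712)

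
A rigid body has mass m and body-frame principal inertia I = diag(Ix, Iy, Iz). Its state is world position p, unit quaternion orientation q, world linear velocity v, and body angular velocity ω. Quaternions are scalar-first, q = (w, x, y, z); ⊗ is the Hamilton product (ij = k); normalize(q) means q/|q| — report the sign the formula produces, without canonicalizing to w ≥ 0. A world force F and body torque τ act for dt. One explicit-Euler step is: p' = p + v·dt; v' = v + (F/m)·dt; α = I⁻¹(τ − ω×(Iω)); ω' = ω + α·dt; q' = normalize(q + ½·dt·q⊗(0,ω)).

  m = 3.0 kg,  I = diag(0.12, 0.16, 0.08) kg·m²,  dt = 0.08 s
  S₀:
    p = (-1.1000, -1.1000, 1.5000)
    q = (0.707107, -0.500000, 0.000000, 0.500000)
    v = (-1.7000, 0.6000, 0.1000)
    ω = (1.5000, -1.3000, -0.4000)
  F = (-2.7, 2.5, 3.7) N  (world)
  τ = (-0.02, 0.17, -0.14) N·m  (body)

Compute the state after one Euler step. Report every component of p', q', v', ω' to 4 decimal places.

p' = (-1.2360, -1.0520, 1.5080)
q' = (0.7427, -0.4302, -0.0147, 0.5130)
v' = (-1.7720, 0.6667, 0.1987)
ω' = (1.5144, -1.2030, -0.4620)

linear accel F/m = (-0.9000, 0.8333, 1.2333)
new position p' = (-1.2360, -1.0520, 1.5080)
new velocity v' = (-1.7720, 0.6667, 0.1987)
precession coupling ω×(Iω) = (-0.0416, -0.0240, -0.0780)
α = I⁻¹(τ − ω×Iω) = (0.1800, 1.2125, -0.7750)
ω' = ω + α·dt = (1.5144, -1.2030, -0.4620)
q⊗(0,ω) = (0.9500000, 1.7106605, -0.3692391, 0.3671572)
updated quaternion q' = (0.7427, -0.4302, -0.0147, 0.5130)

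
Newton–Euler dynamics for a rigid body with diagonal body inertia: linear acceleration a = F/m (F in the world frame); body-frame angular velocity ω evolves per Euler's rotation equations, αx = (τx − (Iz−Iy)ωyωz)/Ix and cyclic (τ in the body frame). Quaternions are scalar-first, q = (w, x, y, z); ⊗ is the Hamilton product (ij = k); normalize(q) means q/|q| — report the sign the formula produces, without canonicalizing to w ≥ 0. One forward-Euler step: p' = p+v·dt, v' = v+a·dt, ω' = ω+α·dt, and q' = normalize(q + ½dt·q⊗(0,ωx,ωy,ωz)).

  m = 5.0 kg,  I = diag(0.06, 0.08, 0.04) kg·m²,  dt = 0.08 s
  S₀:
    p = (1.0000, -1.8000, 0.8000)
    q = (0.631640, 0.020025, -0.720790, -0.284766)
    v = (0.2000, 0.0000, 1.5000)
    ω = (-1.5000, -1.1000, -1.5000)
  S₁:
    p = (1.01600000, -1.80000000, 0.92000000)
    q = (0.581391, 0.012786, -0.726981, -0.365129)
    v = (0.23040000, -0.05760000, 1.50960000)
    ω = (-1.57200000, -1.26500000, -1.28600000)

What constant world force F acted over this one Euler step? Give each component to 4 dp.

Δv = v₁−v₀ = (0.03040000, -0.05760000, 0.00960000)
F = m·Δv/dt = (1.9000, -3.6000, 0.6000)

F = (1.9000, -3.6000, 0.6000)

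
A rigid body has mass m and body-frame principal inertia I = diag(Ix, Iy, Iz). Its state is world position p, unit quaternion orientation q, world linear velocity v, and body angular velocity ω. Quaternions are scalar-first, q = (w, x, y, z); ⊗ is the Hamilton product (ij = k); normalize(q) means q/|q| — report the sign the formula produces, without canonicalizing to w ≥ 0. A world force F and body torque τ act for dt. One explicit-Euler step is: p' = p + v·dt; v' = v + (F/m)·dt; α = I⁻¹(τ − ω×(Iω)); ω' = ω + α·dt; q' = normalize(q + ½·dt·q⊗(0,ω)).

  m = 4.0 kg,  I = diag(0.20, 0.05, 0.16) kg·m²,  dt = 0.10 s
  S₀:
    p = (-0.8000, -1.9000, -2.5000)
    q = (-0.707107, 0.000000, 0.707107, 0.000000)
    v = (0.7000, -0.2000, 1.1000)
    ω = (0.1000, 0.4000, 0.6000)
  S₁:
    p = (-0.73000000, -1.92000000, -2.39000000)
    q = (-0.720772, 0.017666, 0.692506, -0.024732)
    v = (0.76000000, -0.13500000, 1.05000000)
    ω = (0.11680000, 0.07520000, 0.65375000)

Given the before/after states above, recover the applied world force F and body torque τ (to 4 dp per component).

Δv = v₁−v₀ = (0.06000000, 0.06500000, -0.05000000)
m·(v₁−v₀)/dt = (2.4000, 2.6000, -2.0000)
rate change Δω = (0.01680000, -0.32480000, 0.05375000)
gyro term ω₀×Iω₀ = (0.0264, 0.0024, -0.0060)
τ = I·(Δω/dt) + ω₀×(Iω₀) = (0.0600, -0.1600, 0.0800)

F = (2.4000, 2.6000, -2.0000)
τ = (0.0600, -0.1600, 0.0800)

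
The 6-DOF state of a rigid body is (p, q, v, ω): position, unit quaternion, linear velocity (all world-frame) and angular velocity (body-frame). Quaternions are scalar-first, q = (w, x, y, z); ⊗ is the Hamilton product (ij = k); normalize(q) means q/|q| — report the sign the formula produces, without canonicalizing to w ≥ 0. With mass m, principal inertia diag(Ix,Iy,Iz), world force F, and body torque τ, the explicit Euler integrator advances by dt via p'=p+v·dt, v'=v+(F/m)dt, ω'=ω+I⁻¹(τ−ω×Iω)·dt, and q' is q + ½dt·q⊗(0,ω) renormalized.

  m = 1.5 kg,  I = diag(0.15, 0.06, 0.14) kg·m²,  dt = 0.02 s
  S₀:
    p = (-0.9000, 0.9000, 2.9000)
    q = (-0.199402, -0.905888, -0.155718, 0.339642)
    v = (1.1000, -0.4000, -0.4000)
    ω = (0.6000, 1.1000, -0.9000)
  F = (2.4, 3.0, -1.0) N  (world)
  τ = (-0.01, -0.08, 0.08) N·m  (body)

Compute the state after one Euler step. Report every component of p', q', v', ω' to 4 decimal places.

new position p' = (-0.8780, 0.8920, 2.8920)
new velocity v' = (1.1320, -0.3600, -0.4133)
precession coupling ω×(Iω) = (-0.0792, -0.0054, -0.0594)
α = I⁻¹(τ − ω×Iω) = (0.4613, -1.2433, 0.9957)
ω' = ω + α·dt = (0.6092, 1.0751, -0.8801)
Hamilton product q⊗(0,ω) = (1.0205004, -0.3531012, -0.8308562, -0.7235842)
updated quaternion q' = (-0.1892, -0.9093, -0.1640, 0.3324)

p' = (-0.8780, 0.8920, 2.8920)
q' = (-0.1892, -0.9093, -0.1640, 0.3324)
v' = (1.1320, -0.3600, -0.4133)
ω' = (0.6092, 1.0751, -0.8801)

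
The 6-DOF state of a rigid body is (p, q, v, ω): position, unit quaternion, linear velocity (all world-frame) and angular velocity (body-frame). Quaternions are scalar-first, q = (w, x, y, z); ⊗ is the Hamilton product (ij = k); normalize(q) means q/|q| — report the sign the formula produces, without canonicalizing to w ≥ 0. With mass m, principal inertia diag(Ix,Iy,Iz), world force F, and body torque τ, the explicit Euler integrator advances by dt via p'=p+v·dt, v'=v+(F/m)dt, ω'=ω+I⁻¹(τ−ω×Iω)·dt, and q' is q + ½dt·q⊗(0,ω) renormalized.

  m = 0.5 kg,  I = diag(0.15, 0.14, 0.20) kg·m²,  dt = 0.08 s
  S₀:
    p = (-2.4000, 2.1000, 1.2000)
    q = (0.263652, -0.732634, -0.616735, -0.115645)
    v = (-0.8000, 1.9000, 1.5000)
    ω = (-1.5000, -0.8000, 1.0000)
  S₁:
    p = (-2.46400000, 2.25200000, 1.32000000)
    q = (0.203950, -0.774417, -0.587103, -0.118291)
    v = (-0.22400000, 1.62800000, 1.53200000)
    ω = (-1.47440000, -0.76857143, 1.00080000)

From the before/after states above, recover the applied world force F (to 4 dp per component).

v₁ − v₀ = (0.57600000, -0.27200000, 0.03200000)
applied force F = (3.6000, -1.7000, 0.2000)

F = (3.6000, -1.7000, 0.2000)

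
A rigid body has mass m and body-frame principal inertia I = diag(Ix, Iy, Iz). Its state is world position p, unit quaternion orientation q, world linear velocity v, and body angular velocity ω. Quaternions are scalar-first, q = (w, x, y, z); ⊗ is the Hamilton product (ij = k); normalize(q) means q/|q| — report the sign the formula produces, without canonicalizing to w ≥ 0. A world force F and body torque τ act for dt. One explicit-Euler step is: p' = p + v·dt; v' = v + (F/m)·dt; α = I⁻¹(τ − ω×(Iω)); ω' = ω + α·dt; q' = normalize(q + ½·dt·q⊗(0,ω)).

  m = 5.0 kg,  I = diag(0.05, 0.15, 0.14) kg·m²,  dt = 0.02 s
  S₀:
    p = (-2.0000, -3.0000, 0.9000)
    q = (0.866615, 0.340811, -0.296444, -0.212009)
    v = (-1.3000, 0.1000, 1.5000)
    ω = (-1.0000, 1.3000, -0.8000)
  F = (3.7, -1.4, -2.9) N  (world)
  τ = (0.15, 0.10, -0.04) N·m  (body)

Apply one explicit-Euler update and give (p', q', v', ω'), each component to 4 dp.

p' = (-2.0260, -2.9980, 0.9300)
q' = (0.8720, 0.3372, -0.2803, -0.2174)
v' = (-1.2852, 0.0944, 1.4884)
ω' = (-0.9442, 1.3229, -0.7871)

gyro term ω×Iω = (0.0104, -0.0720, -0.1300)
α = I⁻¹(τ − ω×Iω) = (2.7920, 1.1467, 0.6429)
ω' = ω + α·dt = (-0.9442, 1.3229, -0.7871)
q⊗(0,ω) = (0.5565810, -0.3538481, 1.6112573, -0.5466817)
q + ½dt·q⊗(0,ω), renormalized = (0.8720, 0.3372, -0.2803, -0.2174)
p' = p + v·dt = (-2.0260, -2.9980, 0.9300)
new velocity v' = (-1.2852, 0.0944, 1.4884)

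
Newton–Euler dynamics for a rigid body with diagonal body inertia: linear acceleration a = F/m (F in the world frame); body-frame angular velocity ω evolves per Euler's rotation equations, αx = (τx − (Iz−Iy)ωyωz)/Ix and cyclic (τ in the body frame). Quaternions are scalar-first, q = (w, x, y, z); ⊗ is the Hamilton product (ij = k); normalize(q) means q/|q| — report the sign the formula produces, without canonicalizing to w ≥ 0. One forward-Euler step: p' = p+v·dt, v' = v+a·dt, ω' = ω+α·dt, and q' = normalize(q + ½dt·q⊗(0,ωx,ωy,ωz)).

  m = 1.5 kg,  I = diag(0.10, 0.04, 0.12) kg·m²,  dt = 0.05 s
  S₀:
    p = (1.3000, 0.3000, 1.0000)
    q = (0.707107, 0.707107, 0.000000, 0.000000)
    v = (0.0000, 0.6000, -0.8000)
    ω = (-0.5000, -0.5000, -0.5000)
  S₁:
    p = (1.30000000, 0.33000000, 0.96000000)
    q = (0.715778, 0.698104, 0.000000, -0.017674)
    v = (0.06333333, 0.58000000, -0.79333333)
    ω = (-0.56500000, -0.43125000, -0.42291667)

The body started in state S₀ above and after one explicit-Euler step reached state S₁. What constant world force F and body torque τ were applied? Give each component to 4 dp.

rate change Δω = (-0.06500000, 0.06875000, 0.07708333)
τ = I·(Δω/dt) + ω₀×(Iω₀) = (-0.1100, 0.0500, 0.1700)
Δv = v₁−v₀ = (0.06333333, -0.02000000, 0.00666667)
m·(v₁−v₀)/dt = (1.9000, -0.6000, 0.2000)

F = (1.9000, -0.6000, 0.2000)
τ = (-0.1100, 0.0500, 0.1700)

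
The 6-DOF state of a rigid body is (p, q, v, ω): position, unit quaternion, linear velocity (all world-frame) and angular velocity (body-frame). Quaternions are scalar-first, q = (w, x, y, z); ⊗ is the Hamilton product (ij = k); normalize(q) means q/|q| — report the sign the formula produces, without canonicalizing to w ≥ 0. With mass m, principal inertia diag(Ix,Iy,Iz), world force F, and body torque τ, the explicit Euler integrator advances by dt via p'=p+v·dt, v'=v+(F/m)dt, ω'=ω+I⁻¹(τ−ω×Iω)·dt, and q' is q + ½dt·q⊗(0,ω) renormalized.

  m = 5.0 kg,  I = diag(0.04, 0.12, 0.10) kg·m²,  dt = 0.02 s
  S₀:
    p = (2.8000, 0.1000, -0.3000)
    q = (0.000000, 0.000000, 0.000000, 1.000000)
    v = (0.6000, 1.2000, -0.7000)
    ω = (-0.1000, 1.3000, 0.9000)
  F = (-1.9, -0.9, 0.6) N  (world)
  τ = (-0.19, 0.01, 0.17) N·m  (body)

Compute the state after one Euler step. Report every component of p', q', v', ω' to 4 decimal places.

p' = (2.8120, 0.1240, -0.3140)
q' = (-0.0090, -0.0130, -0.0010, 0.9999)
v' = (0.5924, 1.1964, -0.6976)
ω' = (-0.1833, 1.3008, 0.9361)

p + v·dt = (2.8120, 0.1240, -0.3140)
v + (F/m)dt = (0.5924, 1.1964, -0.6976)
ω×(Iω) gyroscopic = (-0.0234, 0.0054, -0.0104)
α = I⁻¹(τ − ω×Iω) = (-4.1650, 0.0383, 1.8040)
ω' = ω + α·dt = (-0.1833, 1.3008, 0.9361)
Hamilton product q⊗(0,ω) = (-0.9000000, -1.3000000, -0.1000000, 0.0000000)
q + ½dt·q⊗(0,ω), renormalized = (-0.0090, -0.0130, -0.0010, 0.9999)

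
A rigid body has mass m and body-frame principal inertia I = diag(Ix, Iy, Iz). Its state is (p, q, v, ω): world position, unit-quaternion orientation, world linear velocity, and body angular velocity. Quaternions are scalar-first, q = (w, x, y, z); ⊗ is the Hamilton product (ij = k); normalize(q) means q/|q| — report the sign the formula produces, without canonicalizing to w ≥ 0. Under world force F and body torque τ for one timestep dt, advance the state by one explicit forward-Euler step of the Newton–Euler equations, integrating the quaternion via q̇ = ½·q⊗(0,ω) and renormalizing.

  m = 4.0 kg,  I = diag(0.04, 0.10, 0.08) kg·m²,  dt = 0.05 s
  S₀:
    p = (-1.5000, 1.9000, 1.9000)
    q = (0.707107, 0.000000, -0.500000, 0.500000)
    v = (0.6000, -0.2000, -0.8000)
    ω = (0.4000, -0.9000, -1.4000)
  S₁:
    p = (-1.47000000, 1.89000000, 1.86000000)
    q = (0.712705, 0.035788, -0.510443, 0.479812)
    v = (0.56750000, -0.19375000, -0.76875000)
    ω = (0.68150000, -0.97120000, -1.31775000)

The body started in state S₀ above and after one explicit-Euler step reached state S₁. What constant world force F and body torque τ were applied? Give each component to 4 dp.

F = (-2.6000, 0.5000, 2.5000)
τ = (0.2000, -0.1200, 0.1100)

ω₁ − ω₀ = (0.28150000, -0.07120000, 0.08225000)
precession coupling = (-0.0252, 0.0224, -0.0216)
applied torque τ = (0.2000, -0.1200, 0.1100)
velocity change Δv = (-0.03250000, 0.00625000, 0.03125000)
applied force F = (-2.6000, 0.5000, 2.5000)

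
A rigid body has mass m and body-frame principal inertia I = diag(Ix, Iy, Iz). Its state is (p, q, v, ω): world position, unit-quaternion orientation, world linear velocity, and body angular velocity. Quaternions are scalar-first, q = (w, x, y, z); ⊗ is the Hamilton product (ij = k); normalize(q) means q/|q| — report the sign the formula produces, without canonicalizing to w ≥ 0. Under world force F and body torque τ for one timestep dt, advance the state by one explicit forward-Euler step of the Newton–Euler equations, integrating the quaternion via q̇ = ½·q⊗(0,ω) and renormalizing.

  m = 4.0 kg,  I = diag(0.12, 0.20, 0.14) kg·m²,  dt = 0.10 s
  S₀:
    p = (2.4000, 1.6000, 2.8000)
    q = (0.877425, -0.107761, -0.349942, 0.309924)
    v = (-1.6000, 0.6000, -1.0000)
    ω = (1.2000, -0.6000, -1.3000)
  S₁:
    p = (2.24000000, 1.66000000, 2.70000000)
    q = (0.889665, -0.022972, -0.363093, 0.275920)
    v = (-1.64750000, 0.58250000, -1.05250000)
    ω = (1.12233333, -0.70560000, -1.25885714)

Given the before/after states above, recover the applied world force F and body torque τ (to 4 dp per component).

F = (-1.9000, -0.7000, -2.1000)
τ = (-0.1400, -0.1800, 0.0000)

ω₁ − ω₀ = (-0.07766667, -0.10560000, 0.04114286)
I·α + gyro = (-0.1400, -0.1800, 0.0000)
velocity change Δv = (-0.04750000, -0.01750000, -0.05250000)
F = m·Δv/dt = (-1.9000, -0.7000, -2.1000)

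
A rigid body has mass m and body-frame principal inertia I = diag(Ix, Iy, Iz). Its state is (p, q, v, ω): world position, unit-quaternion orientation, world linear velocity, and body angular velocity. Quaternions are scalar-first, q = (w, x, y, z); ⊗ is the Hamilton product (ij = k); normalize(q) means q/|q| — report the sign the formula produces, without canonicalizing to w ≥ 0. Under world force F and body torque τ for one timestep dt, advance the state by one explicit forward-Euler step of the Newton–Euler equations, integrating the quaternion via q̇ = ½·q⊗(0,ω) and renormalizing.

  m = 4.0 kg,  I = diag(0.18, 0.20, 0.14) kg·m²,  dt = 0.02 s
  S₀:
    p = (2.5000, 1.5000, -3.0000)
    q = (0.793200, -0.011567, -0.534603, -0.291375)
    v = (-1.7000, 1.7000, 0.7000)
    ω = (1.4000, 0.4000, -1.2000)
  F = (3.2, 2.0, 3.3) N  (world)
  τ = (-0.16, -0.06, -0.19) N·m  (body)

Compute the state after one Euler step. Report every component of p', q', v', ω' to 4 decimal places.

p' = (2.4660, 1.5340, -2.9860)
q' = (0.7919, 0.0071, -0.5356, -0.2934)
v' = (-1.6840, 1.7100, 0.7165)
ω' = (1.3790, 0.4007, -1.2287)

ω×(Iω) gyroscopic = (0.0288, -0.0672, 0.0112)
α = I⁻¹(τ − ω×Iω) = (-1.0489, 0.0360, -1.4371)
ω + α·dt = (1.3790, 0.4007, -1.2287)
2q̇ = q⊗(0,ω) = (-0.1196150, 1.8685536, -0.1045254, -0.2080226)
q' = normalize(q + ½dt·q⊗(0,ω)) = (0.7919, 0.0071, -0.5356, -0.2934)
a = F/m = (0.8000, 0.5000, 0.8250)
p + v·dt = (2.4660, 1.5340, -2.9860)
new velocity v' = (-1.6840, 1.7100, 0.7165)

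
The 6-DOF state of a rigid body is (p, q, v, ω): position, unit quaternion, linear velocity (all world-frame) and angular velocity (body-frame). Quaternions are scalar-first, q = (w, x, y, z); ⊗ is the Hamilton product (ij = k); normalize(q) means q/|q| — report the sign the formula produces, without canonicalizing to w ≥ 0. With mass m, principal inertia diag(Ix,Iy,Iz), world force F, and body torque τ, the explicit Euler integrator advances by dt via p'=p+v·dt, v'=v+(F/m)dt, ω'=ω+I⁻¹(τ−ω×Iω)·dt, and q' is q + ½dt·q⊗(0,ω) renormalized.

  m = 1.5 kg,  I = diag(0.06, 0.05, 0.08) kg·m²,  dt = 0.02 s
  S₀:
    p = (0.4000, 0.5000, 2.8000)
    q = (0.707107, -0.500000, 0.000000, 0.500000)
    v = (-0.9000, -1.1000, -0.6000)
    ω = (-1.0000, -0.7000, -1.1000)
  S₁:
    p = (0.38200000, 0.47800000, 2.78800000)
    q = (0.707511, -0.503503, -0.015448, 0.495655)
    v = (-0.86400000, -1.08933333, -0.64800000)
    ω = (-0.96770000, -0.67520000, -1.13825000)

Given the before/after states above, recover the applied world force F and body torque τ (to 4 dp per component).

Δω = ω₁−ω₀ = (0.03230000, 0.02480000, -0.03825000)
I·α + gyro = (0.1200, 0.0400, -0.1600)
v₁ − v₀ = (0.03600000, 0.01066667, -0.04800000)
applied force F = (2.7000, 0.8000, -3.6000)

F = (2.7000, 0.8000, -3.6000)
τ = (0.1200, 0.0400, -0.1600)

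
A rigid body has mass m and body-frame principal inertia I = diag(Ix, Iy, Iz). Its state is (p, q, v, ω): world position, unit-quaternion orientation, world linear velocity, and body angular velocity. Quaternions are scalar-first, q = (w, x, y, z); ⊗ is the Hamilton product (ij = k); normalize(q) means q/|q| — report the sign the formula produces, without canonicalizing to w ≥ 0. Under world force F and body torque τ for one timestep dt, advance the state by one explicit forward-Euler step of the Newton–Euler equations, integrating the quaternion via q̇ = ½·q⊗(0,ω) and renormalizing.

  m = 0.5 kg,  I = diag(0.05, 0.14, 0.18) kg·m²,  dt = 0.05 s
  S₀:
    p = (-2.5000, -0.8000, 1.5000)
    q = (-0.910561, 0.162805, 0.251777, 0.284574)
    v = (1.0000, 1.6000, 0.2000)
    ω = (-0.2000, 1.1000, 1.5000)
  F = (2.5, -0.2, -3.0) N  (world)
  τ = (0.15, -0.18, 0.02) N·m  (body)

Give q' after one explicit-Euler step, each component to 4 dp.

Hamilton product q⊗(0,ω) = (-0.6712547, 0.2467463, -1.3027394, -1.1364006)
q' = normalize(q + ½dt·q⊗(0,ω)) = (-0.9263, 0.1688, 0.2190, 0.2559)

q' = (-0.9263, 0.1688, 0.2190, 0.2559)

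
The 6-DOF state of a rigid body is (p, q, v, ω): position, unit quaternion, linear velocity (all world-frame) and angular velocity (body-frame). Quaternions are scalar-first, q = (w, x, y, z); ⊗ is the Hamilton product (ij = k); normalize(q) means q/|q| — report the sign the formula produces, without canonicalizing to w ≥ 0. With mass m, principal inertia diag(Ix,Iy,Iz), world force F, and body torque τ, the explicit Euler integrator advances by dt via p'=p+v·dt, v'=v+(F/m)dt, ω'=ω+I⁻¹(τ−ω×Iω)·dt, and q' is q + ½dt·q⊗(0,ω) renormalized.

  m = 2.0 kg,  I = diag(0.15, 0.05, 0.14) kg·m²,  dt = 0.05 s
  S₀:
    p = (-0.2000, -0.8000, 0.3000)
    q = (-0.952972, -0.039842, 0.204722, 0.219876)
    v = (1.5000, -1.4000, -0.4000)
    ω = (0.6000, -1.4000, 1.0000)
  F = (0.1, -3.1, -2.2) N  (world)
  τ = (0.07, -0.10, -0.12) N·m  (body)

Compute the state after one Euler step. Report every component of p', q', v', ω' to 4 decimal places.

α = I⁻¹(τ − ω×Iω) = (1.3067, -2.1200, -1.4571)
ω + α·dt = (0.6653, -1.5060, 0.9271)
Hamilton product q⊗(0,ω) = (0.0906400, -0.0592348, 1.5059284, -1.0200264)
q' = normalize(q + ½dt·q⊗(0,ω)) = (-0.9497, -0.0413, 0.2421, 0.1942)
p + v·dt = (-0.1250, -0.8700, 0.2800)
v + (F/m)dt = (1.5025, -1.4775, -0.4550)

p' = (-0.1250, -0.8700, 0.2800)
q' = (-0.9497, -0.0413, 0.2421, 0.1942)
v' = (1.5025, -1.4775, -0.4550)
ω' = (0.6653, -1.5060, 0.9271)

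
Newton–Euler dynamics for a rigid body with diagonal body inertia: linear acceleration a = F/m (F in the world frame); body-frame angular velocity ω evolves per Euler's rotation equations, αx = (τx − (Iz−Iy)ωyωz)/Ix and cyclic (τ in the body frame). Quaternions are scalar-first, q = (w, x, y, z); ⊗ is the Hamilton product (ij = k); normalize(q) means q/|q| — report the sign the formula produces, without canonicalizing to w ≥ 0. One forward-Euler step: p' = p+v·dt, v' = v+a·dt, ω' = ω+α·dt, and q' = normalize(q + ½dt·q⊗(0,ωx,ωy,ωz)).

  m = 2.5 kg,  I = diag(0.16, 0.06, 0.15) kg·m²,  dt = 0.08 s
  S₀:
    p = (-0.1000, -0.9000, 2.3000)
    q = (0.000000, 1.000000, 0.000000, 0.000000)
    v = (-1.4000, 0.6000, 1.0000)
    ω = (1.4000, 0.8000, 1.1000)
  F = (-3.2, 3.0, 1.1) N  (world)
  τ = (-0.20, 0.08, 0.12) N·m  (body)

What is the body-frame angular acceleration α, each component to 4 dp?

α = (-1.7450, 1.0767, 1.5467)

gyro term ω×Iω = (0.0792, 0.0154, -0.1120)
(τ − ω×Iω)/I = (-1.7450, 1.0767, 1.5467)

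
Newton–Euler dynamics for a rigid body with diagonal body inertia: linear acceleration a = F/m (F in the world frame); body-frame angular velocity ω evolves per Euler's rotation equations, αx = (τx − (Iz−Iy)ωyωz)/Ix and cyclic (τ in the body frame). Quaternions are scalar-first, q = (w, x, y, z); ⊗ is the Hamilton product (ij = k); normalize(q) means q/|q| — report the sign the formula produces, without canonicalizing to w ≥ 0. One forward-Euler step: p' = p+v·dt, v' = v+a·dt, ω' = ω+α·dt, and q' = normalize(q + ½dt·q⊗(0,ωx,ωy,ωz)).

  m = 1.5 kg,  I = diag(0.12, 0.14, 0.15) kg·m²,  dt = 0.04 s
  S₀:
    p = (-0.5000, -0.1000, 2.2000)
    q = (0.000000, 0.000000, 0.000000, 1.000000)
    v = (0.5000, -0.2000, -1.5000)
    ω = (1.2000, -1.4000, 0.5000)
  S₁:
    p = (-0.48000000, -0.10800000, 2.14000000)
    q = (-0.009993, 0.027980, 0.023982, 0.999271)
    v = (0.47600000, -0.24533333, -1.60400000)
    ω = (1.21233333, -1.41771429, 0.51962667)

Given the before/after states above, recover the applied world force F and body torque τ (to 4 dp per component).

Δω = ω₁−ω₀ = (0.01233333, -0.01771429, 0.01962667)
precession coupling = (-0.0070, -0.0180, -0.0336)
τ = I·(Δω/dt) + ω₀×(Iω₀) = (0.0300, -0.0800, 0.0400)
velocity change Δv = (-0.02400000, -0.04533333, -0.10400000)
m·(v₁−v₀)/dt = (-0.9000, -1.7000, -3.9000)

F = (-0.9000, -1.7000, -3.9000)
τ = (0.0300, -0.0800, 0.0400)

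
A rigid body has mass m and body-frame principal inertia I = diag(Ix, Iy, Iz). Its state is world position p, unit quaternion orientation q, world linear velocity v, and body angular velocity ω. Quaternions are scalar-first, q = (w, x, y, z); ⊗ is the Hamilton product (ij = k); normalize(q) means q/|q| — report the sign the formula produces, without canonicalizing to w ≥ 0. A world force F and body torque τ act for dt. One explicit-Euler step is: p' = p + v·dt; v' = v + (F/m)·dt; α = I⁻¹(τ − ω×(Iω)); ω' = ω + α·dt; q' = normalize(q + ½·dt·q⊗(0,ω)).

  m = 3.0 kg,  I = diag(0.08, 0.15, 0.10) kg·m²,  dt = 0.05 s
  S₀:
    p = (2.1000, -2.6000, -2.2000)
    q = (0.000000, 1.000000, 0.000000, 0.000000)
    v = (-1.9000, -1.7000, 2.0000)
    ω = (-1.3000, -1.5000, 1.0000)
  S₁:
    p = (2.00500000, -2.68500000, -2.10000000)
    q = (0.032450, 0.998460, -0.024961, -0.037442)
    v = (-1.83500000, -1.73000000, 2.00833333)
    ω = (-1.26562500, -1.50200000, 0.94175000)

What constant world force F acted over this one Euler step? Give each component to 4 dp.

velocity change Δv = (0.06500000, -0.03000000, 0.00833333)
F = m·Δv/dt = (3.9000, -1.8000, 0.5000)

F = (3.9000, -1.8000, 0.5000)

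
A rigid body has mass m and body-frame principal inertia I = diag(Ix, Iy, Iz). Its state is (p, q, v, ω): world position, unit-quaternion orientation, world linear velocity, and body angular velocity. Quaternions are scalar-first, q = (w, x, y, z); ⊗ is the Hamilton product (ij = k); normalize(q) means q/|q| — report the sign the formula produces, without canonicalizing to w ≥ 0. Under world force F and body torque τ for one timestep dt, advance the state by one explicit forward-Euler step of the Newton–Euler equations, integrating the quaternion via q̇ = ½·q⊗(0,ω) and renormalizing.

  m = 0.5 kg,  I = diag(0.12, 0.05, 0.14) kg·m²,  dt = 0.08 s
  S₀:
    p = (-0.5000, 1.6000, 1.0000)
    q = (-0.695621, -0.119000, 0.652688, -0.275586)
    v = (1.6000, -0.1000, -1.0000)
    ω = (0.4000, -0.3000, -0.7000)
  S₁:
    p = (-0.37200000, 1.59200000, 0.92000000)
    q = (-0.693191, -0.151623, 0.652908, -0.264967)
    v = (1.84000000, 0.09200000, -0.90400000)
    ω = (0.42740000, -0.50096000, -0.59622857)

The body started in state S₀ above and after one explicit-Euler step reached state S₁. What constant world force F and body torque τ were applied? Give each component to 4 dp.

F = (1.5000, 1.2000, 0.6000)
τ = (0.0600, -0.1200, 0.1900)

rate change Δω = (0.02740000, -0.20096000, 0.10377143)
gyro term ω₀×Iω₀ = (0.0189, 0.0056, 0.0084)
τ = I·(Δω/dt) + ω₀×(Iω₀) = (0.0600, -0.1200, 0.1900)
v₁ − v₀ = (0.24000000, 0.19200000, 0.09600000)
applied force F = (1.5000, 1.2000, 0.6000)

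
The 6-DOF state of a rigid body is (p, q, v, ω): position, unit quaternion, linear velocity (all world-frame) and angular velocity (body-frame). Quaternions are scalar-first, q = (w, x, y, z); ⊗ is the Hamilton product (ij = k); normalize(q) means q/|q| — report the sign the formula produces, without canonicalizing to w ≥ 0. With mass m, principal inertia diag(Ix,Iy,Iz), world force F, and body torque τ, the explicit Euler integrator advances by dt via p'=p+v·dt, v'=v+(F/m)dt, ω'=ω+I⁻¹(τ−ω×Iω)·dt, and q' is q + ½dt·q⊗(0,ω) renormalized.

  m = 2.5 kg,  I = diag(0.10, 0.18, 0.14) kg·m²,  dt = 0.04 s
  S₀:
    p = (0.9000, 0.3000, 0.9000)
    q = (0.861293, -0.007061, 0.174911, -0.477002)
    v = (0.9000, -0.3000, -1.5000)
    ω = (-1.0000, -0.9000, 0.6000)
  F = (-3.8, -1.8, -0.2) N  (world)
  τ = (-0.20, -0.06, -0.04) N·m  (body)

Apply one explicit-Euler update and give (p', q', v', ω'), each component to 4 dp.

p' = (0.9360, 0.2880, 0.8400)
q' = (0.8696, -0.0308, 0.1690, -0.4628)
v' = (0.8392, -0.3288, -1.5032)
ω' = (-1.0886, -0.9187, 0.5680)

p + v·dt = (0.9360, 0.2880, 0.8400)
new velocity v' = (0.8392, -0.3288, -1.5032)
precession coupling ω×(Iω) = (0.0216, 0.0240, 0.0720)
(τ − ω×Iω)/I = (-2.2160, -0.4667, -0.8000)
new body rate ω' = (-1.0886, -0.9187, 0.5680)
Hamilton product q⊗(0,ω) = (0.4365601, -1.1856482, -0.2939251, 0.6980417)
q' = normalize(q + ½dt·q⊗(0,ω)) = (0.8696, -0.0308, 0.1690, -0.4628)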